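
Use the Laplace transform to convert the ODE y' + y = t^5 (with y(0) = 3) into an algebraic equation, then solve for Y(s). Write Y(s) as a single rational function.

Laplace-transform each side.
The derivative rules (L{y'} = sY - y(0) = sY - 3) turn the left side into (s + 1)Y - (3).
The right side is L{t^5} = 120/s^6.
So (s + 1)Y = 120/s^6 + (3).
Divide through and combine into a single rational function.

Y(s) = (3*s^6 + 120)/(s^7 + s^6)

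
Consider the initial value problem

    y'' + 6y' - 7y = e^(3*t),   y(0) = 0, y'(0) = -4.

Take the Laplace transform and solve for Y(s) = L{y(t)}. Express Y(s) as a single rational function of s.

Apply the Laplace transform to the equation.
With L{y''} = s^2 Y - s·y(0) - y'(0) and L{y'} = sY - y(0), with y(0) = 0, y'(0) = -4: the LHS transforms to (s^2 + 6*s - 7)Y - (-4).
The right side is L{e^(3*t)} = 1/(s - 3).
So (s^2 + 6*s - 7)Y = 1/(s - 3) + (-4).
Solve for Y(s) and write it as one ratio of polynomials.

Y(s) = (-4*s + 13)/(s^3 + 3*s^2 - 25*s + 21)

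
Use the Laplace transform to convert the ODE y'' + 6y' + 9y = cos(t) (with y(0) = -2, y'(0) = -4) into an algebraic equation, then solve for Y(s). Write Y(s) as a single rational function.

Y(s) = (-2*s^3 - 16*s^2 - s - 16)/(s^4 + 6*s^3 + 10*s^2 + 6*s + 9)

Take the Laplace transform of both sides.
Using L{y''} = s^2 Y - s·y(0) - y'(0) and L{y'} = sY - y(0), with y(0) = -2, y'(0) = -4, the left side becomes (s^2 + 6*s + 9)Y - (-2*s - 16).
The right side is L{cos(t)} = s/(s^2 + 1).
So (s^2 + 6*s + 9)Y = s/(s^2 + 1) + (-2*s - 16).
Solve for Y(s) and write it as one ratio of polynomials.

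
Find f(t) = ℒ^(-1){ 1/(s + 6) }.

Since L{e^(-6t)} = 1/(s + 6), the inverse is exp(-6*t).

f(t) = exp(-6*t)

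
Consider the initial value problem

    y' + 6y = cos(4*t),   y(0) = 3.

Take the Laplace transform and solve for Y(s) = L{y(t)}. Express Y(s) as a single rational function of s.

Y(s) = (3*s^2 + s + 48)/(s^3 + 6*s^2 + 16*s + 96)

Transform both sides with L{·}.
With L{y'} = sY - y(0) = sY - 3: the LHS transforms to (s + 6)Y - (3).
The right side is L{cos(4*t)} = s/(s^2 + 16).
So (s + 6)Y = s/(s^2 + 16) + (3).
Solve for Y(s) and write it as one ratio of polynomials.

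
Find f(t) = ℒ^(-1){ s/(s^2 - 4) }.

Since L{cosh(2t)} = s/(s^2 - 4), the inverse is cosh(2*t).

f(t) = cosh(2*t)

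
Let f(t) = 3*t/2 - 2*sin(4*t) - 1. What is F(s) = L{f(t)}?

F(s) = -8/(s^2 + 16) - 1/s + 3/(2*s^2)

The transform is linear, so treat each term independently.
(-2)·[L{sin(4t)} = 4/(s^2 + 16)]; (3/2)·[L{t} = 1!/s^2 = 1/s^2]; L{-1} = -1/s.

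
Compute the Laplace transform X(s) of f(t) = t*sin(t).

L{sin(t)} = 1/(s^2 + 1).
Then apply L{t·g(t)} = -d/ds[G(s)] with G(s) = 1/(s^2 + 1):
differentiating 1 time and applying the sign gives 2*s/(s^2 + 1)^2.

X(s) = 2*s/(s^2 + 1)^2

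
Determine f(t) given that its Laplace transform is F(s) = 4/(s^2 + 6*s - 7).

f(t) = exp(-3*t)*sinh(4*t)

Rewrite the denominator: s^2 + 6*s - 7 = (s + 3)^2 - 16.
The form in (s + 3) signals a first-shifting-theorem factor e^(-3t).
Since L{sinh(4t)} = 4/(s^2 - 16), the inverse is exp(-3*t)*sinh(4*t).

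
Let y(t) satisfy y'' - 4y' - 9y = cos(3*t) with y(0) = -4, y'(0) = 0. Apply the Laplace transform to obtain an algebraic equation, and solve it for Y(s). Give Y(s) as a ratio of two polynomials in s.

Apply the Laplace transform to the equation.
Using L{y''} = s^2 Y - s·y(0) - y'(0) and L{y'} = sY - y(0), with y(0) = -4, y'(0) = 0, the left side becomes (s^2 - 4*s - 9)Y - (-4*s + 16).
The right side is L{cos(3*t)} = s/(s^2 + 9).
So (s^2 - 4*s - 9)Y = s/(s^2 + 9) + (-4*s + 16).
Divide through and combine into a single rational function.

Y(s) = (-4*s^3 + 16*s^2 - 35*s + 144)/(s^4 - 4*s^3 - 36*s - 81)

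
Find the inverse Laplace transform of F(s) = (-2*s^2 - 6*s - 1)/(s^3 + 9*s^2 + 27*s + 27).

-t^2*exp(-3*t)/2 + 6*t*exp(-3*t) - 2*exp(-3*t)

Factor the denominator: s^3 + 9*s^2 + 27*s + 27 = (s + 3)^3.
Partial fraction decomposition gives [-2/(s + 3)] + [6/(s + 3)^2] + [-1/(s + 3)^3].
Invert each term: -2/(s + 3) ↔ -2e^(-3t); 6/(s + 3)^2 ↔ 6t·e^(-3t); -1/(s + 3)^3 ↔ (-1/2)t^2·e^(-3t).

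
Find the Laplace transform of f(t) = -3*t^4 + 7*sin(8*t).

56/(s^2 + 64) - 72/s^5

By linearity of the Laplace transform, transform each term separately.
(7)·[L{sin(8t)} = 8/(s^2 + 64)]; (-3)·[L{t^4} = 4!/s^5 = 24/s^5].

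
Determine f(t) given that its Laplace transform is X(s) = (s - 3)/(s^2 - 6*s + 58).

f(t) = exp(3*t)*cos(7*t)

Rewrite the denominator: s^2 - 6*s + 58 = (s - 3)^2 + 49.
The form in (s - 3) signals a first-shifting-theorem factor e^(3t).
Since L{cos(7t)} = s/(s^2 + 49), the inverse is e^(3*t)*cos(7*t).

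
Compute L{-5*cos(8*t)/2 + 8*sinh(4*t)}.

-5*s/(2*(s^2 + 64)) + 32/(s^2 - 16)

The transform is linear, so treat each term independently.
(8)·[L{sinh(4t)} = 4/(s^2 - 16)]; (-5/2)·[L{cos(8t)} = s/(s^2 + 64)].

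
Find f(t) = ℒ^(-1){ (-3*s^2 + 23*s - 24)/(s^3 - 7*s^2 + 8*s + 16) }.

f(t) = 4*t*exp(4*t) - exp(4*t) - 2*exp(-t)

Factor the denominator: s^3 - 7*s^2 + 8*s + 16 = (s - 4)^2*(s + 1).
Partial fraction decomposition gives [-1/(s - 4)] + [4/(s - 4)^2] + [-2/(s + 1)].
Invert each term: -1/(s - 4) ↔ -e^(4t); 4/(s - 4)^2 ↔ 4t·e^(4t); -2/(s + 1) ↔ -2e^(-t).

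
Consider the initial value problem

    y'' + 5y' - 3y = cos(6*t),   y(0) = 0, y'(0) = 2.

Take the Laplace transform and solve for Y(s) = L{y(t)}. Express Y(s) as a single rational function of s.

Apply the Laplace transform to the equation.
With L{y''} = s^2 Y - s·y(0) - y'(0) and L{y'} = sY - y(0), with y(0) = 0, y'(0) = 2: the LHS transforms to (s^2 + 5*s - 3)Y - (2).
The right side is L{cos(6*t)} = s/(s^2 + 36).
So (s^2 + 5*s - 3)Y = s/(s^2 + 36) + (2).
Isolate Y and clear denominators.

Y(s) = (2*s^2 + s + 72)/(s^4 + 5*s^3 + 33*s^2 + 180*s - 108)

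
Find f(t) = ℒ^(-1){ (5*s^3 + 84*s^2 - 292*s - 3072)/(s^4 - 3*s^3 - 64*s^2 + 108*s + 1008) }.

Factor the denominator: s^4 - 3*s^3 - 64*s^2 + 108*s + 1008 = (s - 7)*(s - 6)*(s + 4)*(s + 6).
Partial fraction decomposition gives [-4/(s + 4)] + [-2/(s + 6)] + [5/(s - 7)] + [6/(s - 6)].
Invert each term: -4/(s + 4) ↔ -4e^(-4t); -2/(s + 6) ↔ -2e^(-6t); 5/(s - 7) ↔ 5e^(7t); 6/(s - 6) ↔ 6e^(6t).

f(t) = 5*exp(7*t) + 6*exp(6*t) - 4*exp(-4*t) - 2*exp(-6*t)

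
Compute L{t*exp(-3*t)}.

L{e^(-3t)} = 1/(s + 3).
Then apply L{t·g(t)} = -d/ds[G(s)] with G(s) = 1/(s + 3):
differentiating 1 time and applying the sign gives (s + 3)^(-2).

(s + 3)^(-2)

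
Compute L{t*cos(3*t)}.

L{cos(3t)} = s/(s^2 + 9).
Then apply L{t·g(t)} = -d/ds[G(s)] with G(s) = s/(s^2 + 9):
differentiating 1 time and applying the sign gives (s - 3)*(s + 3)/(s^2 + 9)^2.

(s - 3)*(s + 3)/(s^2 + 9)^2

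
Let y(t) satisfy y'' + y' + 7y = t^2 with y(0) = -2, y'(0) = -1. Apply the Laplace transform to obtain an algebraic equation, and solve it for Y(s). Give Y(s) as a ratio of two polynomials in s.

Laplace-transform each side.
Using L{y''} = s^2 Y - s·y(0) - y'(0) and L{y'} = sY - y(0), with y(0) = -2, y'(0) = -1, the left side becomes (s^2 + s + 7)Y - (-2*s - 3).
The right side is L{t^2} = 2/s^3.
So (s^2 + s + 7)Y = 2/s^3 + (-2*s - 3).
Solve for Y(s) and write it as one ratio of polynomials.

Y(s) = (-2*s^4 - 3*s^3 + 2)/(s^5 + s^4 + 7*s^3)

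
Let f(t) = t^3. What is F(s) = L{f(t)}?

F(s) = 6/s^4

L{t^3} = 3!/s^4 = 6/s^4.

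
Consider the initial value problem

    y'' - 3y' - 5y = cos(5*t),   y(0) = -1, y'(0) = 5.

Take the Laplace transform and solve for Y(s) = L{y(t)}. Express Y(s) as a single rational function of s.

Y(s) = (-s^3 + 8*s^2 - 24*s + 200)/(s^4 - 3*s^3 + 20*s^2 - 75*s - 125)

Transform both sides with L{·}.
The derivative rules (L{y''} = s^2 Y - s·y(0) - y'(0) and L{y'} = sY - y(0), with y(0) = -1, y'(0) = 5) turn the left side into (s^2 - 3*s - 5)Y - (-s + 8).
The right side is L{cos(5*t)} = s/(s^2 + 25).
So (s^2 - 3*s - 5)Y = s/(s^2 + 25) + (-s + 8).
Solve for Y(s) and write it as one ratio of polynomials.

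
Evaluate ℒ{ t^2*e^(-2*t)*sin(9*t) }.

54*(s^2 + 4*s - 23)/(s^2 + 4*s + 85)^3

L{sin(9t)} = 9/(s^2 + 81).
Multiplying by e^(-2t) shifts s → s + 2, so L{e^(-2*t)*sin(9*t)} = 9/((s + 2)^2 + 81).
Then apply L{t^2·g(t)} = (-1)^2 d^2/ds^2[G(s)] with G(s) = 9/((s + 2)^2 + 81):
differentiating 2 times and applying the sign gives 54*(s^2 + 4*s - 23)/(s^2 + 4*s + 85)^3.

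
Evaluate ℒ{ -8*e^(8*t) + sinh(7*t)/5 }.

7/(5*(s^2 - 49)) - 8/(s - 8)

The transform is linear, so treat each term independently.
(1/5)·[L{sinh(7t)} = 7/(s^2 - 49)]; (-8)·[L{e^(8t)} = 1/(s - 8)].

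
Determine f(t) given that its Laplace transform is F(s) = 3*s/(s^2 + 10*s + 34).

Complete the square in the denominator: s^2 + 10*s + 34 = (s + 5)^2 + 3^2.
Split the numerator to match: 3*s = 3·(s + 5) - 5·3.
Invert each term: 3·(s + 5)/((s + 5)^2 + 9) ↔ 3e^(-5t)cos(3t); -5·3/((s + 5)^2 + 9) ↔ -5e^(-5t)sin(3t).

f(t) = -5*exp(-5*t)*sin(3*t) + 3*exp(-5*t)*cos(3*t)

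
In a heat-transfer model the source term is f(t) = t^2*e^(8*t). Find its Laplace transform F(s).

L{e^(8t)} = 1/(s - 8).
Then apply L{t^2·g(t)} = (-1)^2 d^2/ds^2[G(s)] with G(s) = 1/(s - 8):
differentiating 2 times and applying the sign gives 2/(s - 8)^3.

F(s) = 2/(s - 8)^3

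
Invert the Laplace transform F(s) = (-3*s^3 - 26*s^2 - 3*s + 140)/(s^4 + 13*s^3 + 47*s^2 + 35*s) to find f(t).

Factor the denominator: s^4 + 13*s^3 + 47*s^2 + 35*s = s*(s + 1)*(s + 5)*(s + 7).
Partial fraction decomposition gives [-5/(s + 1)] + [1/(s + 7)] + [-3/(s + 5)] + [4/s].
Invert each term: -5/(s + 1) ↔ -5e^(-t); 1/(s + 7) ↔ e^(-7t); -3/(s + 5) ↔ -3e^(-5t); 4/(s - 0) ↔ 4e^(0t).

f(t) = 4 - 5*exp(-t) - 3*exp(-5*t) + exp(-7*t)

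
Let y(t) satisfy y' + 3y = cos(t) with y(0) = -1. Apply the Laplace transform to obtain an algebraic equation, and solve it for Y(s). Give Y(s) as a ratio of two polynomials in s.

Y(s) = (-s^2 + s - 1)/(s^3 + 3*s^2 + s + 3)

Take the Laplace transform of both sides.
With L{y'} = sY - y(0) = sY - (-1): the LHS transforms to (s + 3)Y - (-1).
The right side is L{cos(t)} = s/(s^2 + 1).
So (s + 3)Y = s/(s^2 + 1) + (-1).
Divide through and combine into a single rational function.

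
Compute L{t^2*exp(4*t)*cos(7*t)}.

2*(s - 4)*(s^2 - 8*s - 131)/(s^2 - 8*s + 65)^3

L{cos(7t)} = s/(s^2 + 49).
Multiplying by e^(4t) shifts s → s - 4, so L{exp(4*t)*cos(7*t)} = (s - 4)/((s - 4)^2 + 49).
Then apply L{t^2·g(t)} = (-1)^2 d^2/ds^2[H(s)] with H(s) = (s - 4)/((s - 4)^2 + 49):
differentiating 2 times and applying the sign gives 2*(s - 4)*(s^2 - 8*s - 131)/(s^2 - 8*s + 65)^3.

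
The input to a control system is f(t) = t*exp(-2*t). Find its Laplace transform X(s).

X(s) = (s + 2)^(-2)

L{e^(-2t)} = 1/(s + 2).
Then apply L{t·g(t)} = -d/ds[G(s)] with G(s) = 1/(s + 2):
differentiating 1 time and applying the sign gives (s + 2)^(-2).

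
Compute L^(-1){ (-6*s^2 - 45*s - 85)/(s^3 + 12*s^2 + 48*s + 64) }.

-t^2*exp(-4*t)/2 + 3*t*exp(-4*t) - 6*exp(-4*t)

Factor the denominator: s^3 + 12*s^2 + 48*s + 64 = (s + 4)^3.
Partial fraction decomposition gives [-6/(s + 4)] + [3/(s + 4)^2] + [-1/(s + 4)^3].
Invert each term: -6/(s + 4) ↔ -6e^(-4t); 3/(s + 4)^2 ↔ 3t·e^(-4t); -1/(s + 4)^3 ↔ (-1/2)t^2·e^(-4t).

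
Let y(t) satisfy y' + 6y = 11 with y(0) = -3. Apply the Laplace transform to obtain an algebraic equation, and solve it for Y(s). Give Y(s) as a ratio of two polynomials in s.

Y(s) = (-3*s + 11)/(s^2 + 6*s)

Apply the Laplace transform to the equation.
The derivative rules (L{y'} = sY - y(0) = sY - (-3)) turn the left side into (s + 6)Y - (-3).
The right side is L{11} = 11/s.
So (s + 6)Y = 11/s + (-3).
Divide through and combine into a single rational function.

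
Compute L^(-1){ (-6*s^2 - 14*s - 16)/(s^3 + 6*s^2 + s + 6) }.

Factor the denominator: s^3 + 6*s^2 + s + 6 = (s + 6)*(s^2 + 1).
Partial fraction decomposition gives [-4/(s + 6)] + [-2*s/(s^2 + 1)] + [-2/(s^2 + 1)].
Invert each term: -4/(s + 6) ↔ -4e^(-6t); -2·s/(s^2 + 1) ↔ -2cos(t); -2·1/(s^2 + 1) ↔ -2sin(t).

-2*sin(t) - 2*cos(t) - 4*exp(-6*t)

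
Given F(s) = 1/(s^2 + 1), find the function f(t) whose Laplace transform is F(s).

Since L{sin(t)} = 1/(s^2 + 1), the inverse is sin(t).

f(t) = sin(t)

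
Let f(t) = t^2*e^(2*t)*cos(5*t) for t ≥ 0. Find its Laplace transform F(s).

F(s) = 2*(s - 2)*(s^2 - 4*s - 71)/(s^2 - 4*s + 29)^3

L{cos(5t)} = s/(s^2 + 25).
Multiplying by e^(2t) shifts s → s - 2, so L{e^(2*t)*cos(5*t)} = (s - 2)/((s - 2)^2 + 25).
Then apply L{t^2·g(t)} = (-1)^2 d^2/ds^2[G(s)] with G(s) = (s - 2)/((s - 2)^2 + 25):
differentiating 2 times and applying the sign gives 2*(s - 2)*(s^2 - 4*s - 71)/(s^2 - 4*s + 29)^3.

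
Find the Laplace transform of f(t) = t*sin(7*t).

L{sin(7t)} = 7/(s^2 + 49).
Then apply L{t·g(t)} = -d/ds[G(s)] with G(s) = 7/(s^2 + 49):
differentiating 1 time and applying the sign gives 14*s/(s^2 + 49)^2.

14*s/(s^2 + 49)^2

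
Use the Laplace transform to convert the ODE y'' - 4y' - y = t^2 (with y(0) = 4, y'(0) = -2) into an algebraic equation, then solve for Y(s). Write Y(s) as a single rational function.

Transform both sides with L{·}.
Using L{y''} = s^2 Y - s·y(0) - y'(0) and L{y'} = sY - y(0), with y(0) = 4, y'(0) = -2, the left side becomes (s^2 - 4*s - 1)Y - (4*s - 18).
The right side is L{t^2} = 2/s^3.
So (s^2 - 4*s - 1)Y = 2/s^3 + (4*s - 18).
Divide through and combine into a single rational function.

Y(s) = (4*s^4 - 18*s^3 + 2)/(s^5 - 4*s^4 - s^3)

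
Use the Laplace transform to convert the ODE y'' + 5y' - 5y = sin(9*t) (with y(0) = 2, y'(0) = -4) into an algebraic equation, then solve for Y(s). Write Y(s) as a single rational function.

Apply the Laplace transform to the equation.
The derivative rules (L{y''} = s^2 Y - s·y(0) - y'(0) and L{y'} = sY - y(0), with y(0) = 2, y'(0) = -4) turn the left side into (s^2 + 5*s - 5)Y - (2*s + 6).
The right side is L{sin(9*t)} = 9/(s^2 + 81).
So (s^2 + 5*s - 5)Y = 9/(s^2 + 81) + (2*s + 6).
Divide through and combine into a single rational function.

Y(s) = (2*s^3 + 6*s^2 + 162*s + 495)/(s^4 + 5*s^3 + 76*s^2 + 405*s - 405)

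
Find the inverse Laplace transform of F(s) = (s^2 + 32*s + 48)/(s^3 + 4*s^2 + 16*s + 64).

Factor the denominator: s^3 + 4*s^2 + 16*s + 64 = (s + 4)*(s^2 + 16).
Partial fraction decomposition gives [-2/(s + 4)] + [3*s/(s^2 + 16)] + [20/(s^2 + 16)].
Invert each term: -2/(s + 4) ↔ -2e^(-4t); 3·s/(s^2 + 16) ↔ 3cos(4t); 5·4/(s^2 + 16) ↔ 5sin(4t).

5*sin(4*t) + 3*cos(4*t) - 2*exp(-4*t)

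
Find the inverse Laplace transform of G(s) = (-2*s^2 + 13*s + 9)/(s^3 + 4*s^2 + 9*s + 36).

3*sin(3*t) + cos(3*t) - 3*exp(-4*t)

Factor the denominator: s^3 + 4*s^2 + 9*s + 36 = (s + 4)*(s^2 + 9).
Partial fraction decomposition gives [-3/(s + 4)] + [s/(s^2 + 9)] + [9/(s^2 + 9)].
Invert each term: -3/(s + 4) ↔ -3e^(-4t); 1·s/(s^2 + 9) ↔ cos(3t); 3·3/(s^2 + 9) ↔ 3sin(3t).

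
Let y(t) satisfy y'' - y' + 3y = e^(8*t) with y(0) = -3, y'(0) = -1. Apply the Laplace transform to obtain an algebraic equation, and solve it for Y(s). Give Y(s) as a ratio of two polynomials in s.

Y(s) = (-3*s^2 + 26*s - 15)/(s^3 - 9*s^2 + 11*s - 24)

Apply the Laplace transform to the equation.
Using L{y''} = s^2 Y - s·y(0) - y'(0) and L{y'} = sY - y(0), with y(0) = -3, y'(0) = -1, the left side becomes (s^2 - s + 3)Y - (-3*s + 2).
The right side is L{e^(8*t)} = 1/(s - 8).
So (s^2 - s + 3)Y = 1/(s - 8) + (-3*s + 2).
Solve for Y(s) and write it as one ratio of polynomials.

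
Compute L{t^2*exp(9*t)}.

2/(s - 9)^3

L{e^(9t)} = 1/(s - 9).
Then apply L{t^2·g(t)} = (-1)^2 d^2/ds^2[G(s)] with G(s) = 1/(s - 9):
differentiating 2 times and applying the sign gives 2/(s - 9)^3.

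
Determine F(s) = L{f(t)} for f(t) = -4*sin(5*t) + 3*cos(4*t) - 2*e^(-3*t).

Apply the Laplace transform termwise.
(3)·[L{cos(4t)} = s/(s^2 + 16)]; (-2)·[L{e^(-3t)} = 1/(s + 3)]; (-4)·[L{sin(5t)} = 5/(s^2 + 25)].

F(s) = 3*s/(s^2 + 16) - 20/(s^2 + 25) - 2/(s + 3)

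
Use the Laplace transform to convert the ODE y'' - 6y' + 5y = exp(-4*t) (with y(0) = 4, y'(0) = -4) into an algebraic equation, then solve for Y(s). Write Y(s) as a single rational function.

Y(s) = (4*s^2 - 12*s - 111)/(s^3 - 2*s^2 - 19*s + 20)

Apply the Laplace transform to the equation.
Using L{y''} = s^2 Y - s·y(0) - y'(0) and L{y'} = sY - y(0), with y(0) = 4, y'(0) = -4, the left side becomes (s^2 - 6*s + 5)Y - (4*s - 28).
The right side is L{exp(-4*t)} = 1/(s + 4).
So (s^2 - 6*s + 5)Y = 1/(s + 4) + (4*s - 28).
Isolate Y and clear denominators.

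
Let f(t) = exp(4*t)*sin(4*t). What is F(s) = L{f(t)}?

F(s) = 4/((s - 4)^2 + 16)

L{sin(4t)} = 4/(s^2 + 16).
By the first shifting theorem, multiplying by e^(4t) replaces s with s - 4.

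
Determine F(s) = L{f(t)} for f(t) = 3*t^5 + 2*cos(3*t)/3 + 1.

F(s) = 2*s/(3*(s^2 + 9)) + 1/s + 360/s^6

The transform is linear, so treat each term independently.
L{1} = 1/s; (2/3)·[L{cos(3t)} = s/(s^2 + 9)]; (3)·[L{t^5} = 5!/s^6 = 120/s^6].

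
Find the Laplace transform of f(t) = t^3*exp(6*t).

6/(s - 6)^4

L{t^3} = 3!/s^4 = 6/s^4.
By the first shifting theorem, multiplying by e^(6t) replaces s with s - 6.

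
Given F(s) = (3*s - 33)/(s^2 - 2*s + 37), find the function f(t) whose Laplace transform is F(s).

Complete the square in the denominator: s^2 - 2*s + 37 = (s - 1)^2 + 6^2.
Split the numerator to match: 3*s - 33 = 3·(s - 1) - 5·6.
Invert each term: 3·(s - 1)/((s - 1)^2 + 36) ↔ 3e^(t)cos(6t); -5·6/((s - 1)^2 + 36) ↔ -5e^(t)sin(6t).

f(t) = -5*exp(t)*sin(6*t) + 3*exp(t)*cos(6*t)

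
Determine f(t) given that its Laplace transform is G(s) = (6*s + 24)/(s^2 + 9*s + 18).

f(t) = 2*exp(-3*t) + 4*exp(-6*t)

Factor the denominator: s^2 + 9*s + 18 = (s + 3)*(s + 6).
Partial fraction decomposition gives [4/(s + 6)] + [2/(s + 3)].
Invert each term: 4/(s + 6) ↔ 4e^(-6t); 2/(s + 3) ↔ 2e^(-3t).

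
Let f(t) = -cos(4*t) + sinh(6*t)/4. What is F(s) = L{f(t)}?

By linearity of the Laplace transform, transform each term separately.
(1/4)·[L{sinh(6t)} = 6/(s^2 - 36)]; (-1)·[L{cos(4t)} = s/(s^2 + 16)].

F(s) = -s/(s^2 + 16) + 3/(2*(s^2 - 36))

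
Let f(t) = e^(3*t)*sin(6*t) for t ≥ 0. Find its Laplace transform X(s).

X(s) = 6/((s - 3)^2 + 36)

L{sin(6t)} = 6/(s^2 + 36).
By the first shifting theorem, multiplying by e^(3t) replaces s with s - 3.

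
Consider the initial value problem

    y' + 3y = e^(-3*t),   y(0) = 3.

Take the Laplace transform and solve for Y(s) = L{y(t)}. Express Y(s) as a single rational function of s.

Y(s) = (3*s + 10)/(s^2 + 6*s + 9)

Laplace-transform each side.
Using L{y'} = sY - y(0) = sY - 3, the left side becomes (s + 3)Y - (3).
The right side is L{e^(-3*t)} = 1/(s + 3).
So (s + 3)Y = 1/(s + 3) + (3).
Isolate Y and clear denominators.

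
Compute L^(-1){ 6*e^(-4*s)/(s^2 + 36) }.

Heaviside(t - 4)*(sin(6*t - 24))

The factor e^(-4s) signals a time shift by c = 4 (second shifting theorem).
L{sin(6t)} = 6/(s^2 + 36), so L^-1{6/(s^2 + 36)} = sin(6*t).
Hence the inverse is u(t - 4) times that function evaluated at t - 4.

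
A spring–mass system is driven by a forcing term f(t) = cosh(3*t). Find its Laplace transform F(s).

L{cosh(3t)} = s/(s^2 - 9).

F(s) = s/(s^2 - 9)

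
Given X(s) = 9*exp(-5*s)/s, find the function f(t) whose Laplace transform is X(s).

The factor e^(-5s) signals a time shift by c = 5 (second shifting theorem).
L{9} = 9/s, so L^-1{9/s} = 9.
Hence the inverse is u(t - 5) times that function evaluated at t - 5.

f(t) = Heaviside(t - 5)*(9)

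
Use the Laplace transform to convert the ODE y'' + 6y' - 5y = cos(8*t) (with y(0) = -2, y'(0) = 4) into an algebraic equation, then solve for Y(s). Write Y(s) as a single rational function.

Apply the Laplace transform to the equation.
The derivative rules (L{y''} = s^2 Y - s·y(0) - y'(0) and L{y'} = sY - y(0), with y(0) = -2, y'(0) = 4) turn the left side into (s^2 + 6*s - 5)Y - (-2*s - 8).
The right side is L{cos(8*t)} = s/(s^2 + 64).
So (s^2 + 6*s - 5)Y = s/(s^2 + 64) + (-2*s - 8).
Isolate Y and clear denominators.

Y(s) = (-2*s^3 - 8*s^2 - 127*s - 512)/(s^4 + 6*s^3 + 59*s^2 + 384*s - 320)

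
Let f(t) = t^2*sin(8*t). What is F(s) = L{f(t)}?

F(s) = 16*(3*s^2 - 64)/(s^2 + 64)^3

L{sin(8t)} = 8/(s^2 + 64).
Then apply L{t^2·g(t)} = (-1)^2 d^2/ds^2[G(s)] with G(s) = 8/(s^2 + 64):
differentiating 2 times and applying the sign gives 16*(3*s^2 - 64)/(s^2 + 64)^3.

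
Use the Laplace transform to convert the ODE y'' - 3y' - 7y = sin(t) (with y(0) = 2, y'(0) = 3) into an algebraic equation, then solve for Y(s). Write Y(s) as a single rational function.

Y(s) = (2*s^3 - 3*s^2 + 2*s - 2)/(s^4 - 3*s^3 - 6*s^2 - 3*s - 7)

Laplace-transform each side.
With L{y''} = s^2 Y - s·y(0) - y'(0) and L{y'} = sY - y(0), with y(0) = 2, y'(0) = 3: the LHS transforms to (s^2 - 3*s - 7)Y - (2*s - 3).
The right side is L{sin(t)} = 1/(s^2 + 1).
So (s^2 - 3*s - 7)Y = 1/(s^2 + 1) + (2*s - 3).
Divide through and combine into a single rational function.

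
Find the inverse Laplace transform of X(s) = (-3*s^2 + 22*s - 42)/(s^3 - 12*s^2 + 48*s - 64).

Factor the denominator: s^3 - 12*s^2 + 48*s - 64 = (s - 4)^3.
Partial fraction decomposition gives [-3/(s - 4)] + [-2/(s - 4)^2] + [-2/(s - 4)^3].
Invert each term: -3/(s - 4) ↔ -3e^(4t); -2/(s - 4)^2 ↔ -2t·e^(4t); -2/(s - 4)^3 ↔ (-1)t^2·e^(4t).

-t^2*exp(4*t) - 2*t*exp(4*t) - 3*exp(4*t)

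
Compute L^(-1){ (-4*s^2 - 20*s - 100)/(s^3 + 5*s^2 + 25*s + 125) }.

-2*sin(5*t) - 2*cos(5*t) - 2*exp(-5*t)

Factor the denominator: s^3 + 5*s^2 + 25*s + 125 = (s + 5)*(s^2 + 25).
Partial fraction decomposition gives [-2/(s + 5)] + [-2*s/(s^2 + 25)] + [-10/(s^2 + 25)].
Invert each term: -2/(s + 5) ↔ -2e^(-5t); -2·s/(s^2 + 25) ↔ -2cos(5t); -2·5/(s^2 + 25) ↔ -2sin(5t).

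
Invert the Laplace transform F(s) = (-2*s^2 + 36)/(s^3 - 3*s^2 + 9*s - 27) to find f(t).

Factor the denominator: s^3 - 3*s^2 + 9*s - 27 = (s - 3)*(s^2 + 9).
Partial fraction decomposition gives [1/(s - 3)] + [-3*s/(s^2 + 9)] + [-9/(s^2 + 9)].
Invert each term: 1/(s - 3) ↔ e^(3t); -3·s/(s^2 + 9) ↔ -3cos(3t); -3·3/(s^2 + 9) ↔ -3sin(3t).

f(t) = exp(3*t) - 3*sin(3*t) - 3*cos(3*t)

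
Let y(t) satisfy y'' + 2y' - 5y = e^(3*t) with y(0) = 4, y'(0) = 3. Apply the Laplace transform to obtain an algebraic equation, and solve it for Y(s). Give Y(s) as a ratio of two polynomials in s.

Y(s) = (4*s^2 - s - 32)/(s^3 - s^2 - 11*s + 15)

Transform both sides with L{·}.
Using L{y''} = s^2 Y - s·y(0) - y'(0) and L{y'} = sY - y(0), with y(0) = 4, y'(0) = 3, the left side becomes (s^2 + 2*s - 5)Y - (4*s + 11).
The right side is L{e^(3*t)} = 1/(s - 3).
So (s^2 + 2*s - 5)Y = 1/(s - 3) + (4*s + 11).
Divide through and combine into a single rational function.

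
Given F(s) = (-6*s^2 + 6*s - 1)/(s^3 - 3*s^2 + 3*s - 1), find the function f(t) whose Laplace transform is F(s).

f(t) = -t^2*exp(t)/2 - 6*t*exp(t) - 6*exp(t)

Factor the denominator: s^3 - 3*s^2 + 3*s - 1 = (s - 1)^3.
Partial fraction decomposition gives [-6/(s - 1)] + [-6/(s - 1)^2] + [-1/(s - 1)^3].
Invert each term: -6/(s - 1) ↔ -6e^(t); -6/(s - 1)^2 ↔ -6t·e^(t); -1/(s - 1)^3 ↔ (-1/2)t^2·e^(t).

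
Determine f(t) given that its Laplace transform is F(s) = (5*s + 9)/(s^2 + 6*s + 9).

f(t) = -6*t*exp(-3*t) + 5*exp(-3*t)

Factor the denominator: s^2 + 6*s + 9 = (s + 3)^2.
Partial fraction decomposition gives [5/(s + 3)] + [-6/(s + 3)^2].
Invert each term: 5/(s + 3) ↔ 5e^(-3t); -6/(s + 3)^2 ↔ -6t·e^(-3t).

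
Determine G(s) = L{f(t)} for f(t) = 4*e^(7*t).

G(s) = 4/(s - 7)

L{4} = 4/s.
By the first shifting theorem, multiplying by e^(7t) replaces s with s - 7.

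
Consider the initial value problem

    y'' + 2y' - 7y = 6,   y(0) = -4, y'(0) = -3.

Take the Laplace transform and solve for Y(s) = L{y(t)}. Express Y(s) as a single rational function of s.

Apply the Laplace transform to the equation.
With L{y''} = s^2 Y - s·y(0) - y'(0) and L{y'} = sY - y(0), with y(0) = -4, y'(0) = -3: the LHS transforms to (s^2 + 2*s - 7)Y - (-4*s - 11).
The right side is L{6} = 6/s.
So (s^2 + 2*s - 7)Y = 6/s + (-4*s - 11).
Isolate Y and clear denominators.

Y(s) = (-4*s^2 - 11*s + 6)/(s^3 + 2*s^2 - 7*s)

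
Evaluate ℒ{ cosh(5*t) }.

s/(s^2 - 25)

L{cosh(5t)} = s/(s^2 - 25).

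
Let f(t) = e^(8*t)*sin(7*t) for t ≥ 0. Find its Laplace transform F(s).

F(s) = 7/((s - 8)^2 + 49)

L{sin(7t)} = 7/(s^2 + 49).
By the first shifting theorem, multiplying by e^(8t) replaces s with s - 8.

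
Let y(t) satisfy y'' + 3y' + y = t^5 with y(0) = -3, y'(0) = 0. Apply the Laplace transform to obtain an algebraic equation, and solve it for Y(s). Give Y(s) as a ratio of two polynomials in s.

Laplace-transform each side.
The derivative rules (L{y''} = s^2 Y - s·y(0) - y'(0) and L{y'} = sY - y(0), with y(0) = -3, y'(0) = 0) turn the left side into (s^2 + 3*s + 1)Y - (-3*s - 9).
The right side is L{t^5} = 120/s^6.
So (s^2 + 3*s + 1)Y = 120/s^6 + (-3*s - 9).
Solve for Y(s) and write it as one ratio of polynomials.

Y(s) = (-3*s^7 - 9*s^6 + 120)/(s^8 + 3*s^7 + s^6)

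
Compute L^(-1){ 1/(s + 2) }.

Since L{e^(-2t)} = 1/(s + 2), the inverse is e^(-2*t).

exp(-2*t)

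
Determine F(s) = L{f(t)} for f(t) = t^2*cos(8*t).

F(s) = 2*s*(s^2 - 192)/(s^2 + 64)^3

L{cos(8t)} = s/(s^2 + 64).
Then apply L{t^2·g(t)} = (-1)^2 d^2/ds^2[G(s)] with G(s) = s/(s^2 + 64):
differentiating 2 times and applying the sign gives 2*s*(s^2 - 192)/(s^2 + 64)^3.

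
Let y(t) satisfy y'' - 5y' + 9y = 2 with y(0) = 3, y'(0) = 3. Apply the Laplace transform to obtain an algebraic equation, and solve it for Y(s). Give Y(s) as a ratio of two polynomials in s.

Y(s) = (3*s^2 - 12*s + 2)/(s^3 - 5*s^2 + 9*s)

Take the Laplace transform of both sides.
The derivative rules (L{y''} = s^2 Y - s·y(0) - y'(0) and L{y'} = sY - y(0), with y(0) = 3, y'(0) = 3) turn the left side into (s^2 - 5*s + 9)Y - (3*s - 12).
The right side is L{2} = 2/s.
So (s^2 - 5*s + 9)Y = 2/s + (3*s - 12).
Isolate Y and clear denominators.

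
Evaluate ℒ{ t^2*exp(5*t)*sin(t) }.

2*(3*s^2 - 30*s + 74)/(s^2 - 10*s + 26)^3

L{sin(t)} = 1/(s^2 + 1).
Multiplying by e^(5t) shifts s → s - 5, so L{exp(5*t)*sin(t)} = 1/((s - 5)^2 + 1).
Then apply L{t^2·g(t)} = (-1)^2 d^2/ds^2[G(s)] with G(s) = 1/((s - 5)^2 + 1):
differentiating 2 times and applying the sign gives 2*(3*s^2 - 30*s + 74)/(s^2 - 10*s + 26)^3.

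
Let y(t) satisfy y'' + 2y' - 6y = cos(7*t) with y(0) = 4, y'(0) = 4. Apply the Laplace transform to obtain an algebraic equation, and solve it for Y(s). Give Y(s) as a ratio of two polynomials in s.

Y(s) = (4*s^3 + 12*s^2 + 197*s + 588)/(s^4 + 2*s^3 + 43*s^2 + 98*s - 294)

Laplace-transform each side.
Using L{y''} = s^2 Y - s·y(0) - y'(0) and L{y'} = sY - y(0), with y(0) = 4, y'(0) = 4, the left side becomes (s^2 + 2*s - 6)Y - (4*s + 12).
The right side is L{cos(7*t)} = s/(s^2 + 49).
So (s^2 + 2*s - 6)Y = s/(s^2 + 49) + (4*s + 12).
Isolate Y and clear denominators.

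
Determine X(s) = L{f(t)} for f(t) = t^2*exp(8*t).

X(s) = 2/(s - 8)^3

L{e^(8t)} = 1/(s - 8).
Then apply L{t^2·g(t)} = (-1)^2 d^2/ds^2[G(s)] with G(s) = 1/(s - 8):
differentiating 2 times and applying the sign gives 2/(s - 8)^3.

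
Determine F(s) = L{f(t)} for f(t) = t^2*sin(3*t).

F(s) = 18*(s^2 - 3)/(s^2 + 9)^3

L{sin(3t)} = 3/(s^2 + 9).
Then apply L{t^2·g(t)} = (-1)^2 d^2/ds^2[G(s)] with G(s) = 3/(s^2 + 9):
differentiating 2 times and applying the sign gives 18*(s^2 - 3)/(s^2 + 9)^3.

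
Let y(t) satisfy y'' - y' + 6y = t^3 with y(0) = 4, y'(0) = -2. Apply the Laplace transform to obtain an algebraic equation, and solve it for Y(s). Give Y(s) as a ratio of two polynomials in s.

Y(s) = (4*s^5 - 6*s^4 + 6)/(s^6 - s^5 + 6*s^4)

Take the Laplace transform of both sides.
The derivative rules (L{y''} = s^2 Y - s·y(0) - y'(0) and L{y'} = sY - y(0), with y(0) = 4, y'(0) = -2) turn the left side into (s^2 - s + 6)Y - (4*s - 6).
The right side is L{t^3} = 6/s^4.
So (s^2 - s + 6)Y = 6/s^4 + (4*s - 6).
Solve for Y(s) and write it as one ratio of polynomials.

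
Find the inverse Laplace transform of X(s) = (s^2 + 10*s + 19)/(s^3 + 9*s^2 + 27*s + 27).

-t^2*exp(-3*t) + 4*t*exp(-3*t) + exp(-3*t)

Factor the denominator: s^3 + 9*s^2 + 27*s + 27 = (s + 3)^3.
Partial fraction decomposition gives [1/(s + 3)] + [4/(s + 3)^2] + [-2/(s + 3)^3].
Invert each term: 1/(s + 3) ↔ e^(-3t); 4/(s + 3)^2 ↔ 4t·e^(-3t); -2/(s + 3)^3 ↔ (-1)t^2·e^(-3t).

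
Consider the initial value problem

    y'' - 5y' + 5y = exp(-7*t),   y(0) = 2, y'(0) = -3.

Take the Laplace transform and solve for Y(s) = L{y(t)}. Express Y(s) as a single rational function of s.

Y(s) = (2*s^2 + s - 90)/(s^3 + 2*s^2 - 30*s + 35)

Take the Laplace transform of both sides.
The derivative rules (L{y''} = s^2 Y - s·y(0) - y'(0) and L{y'} = sY - y(0), with y(0) = 2, y'(0) = -3) turn the left side into (s^2 - 5*s + 5)Y - (2*s - 13).
The right side is L{exp(-7*t)} = 1/(s + 7).
So (s^2 - 5*s + 5)Y = 1/(s + 7) + (2*s - 13).
Isolate Y and clear denominators.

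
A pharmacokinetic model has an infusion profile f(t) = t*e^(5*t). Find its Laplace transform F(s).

F(s) = (s - 5)^(-2)

L{t} = 1!/s^2 = 1/s^2.
By the first shifting theorem, multiplying by e^(5t) replaces s with s - 5.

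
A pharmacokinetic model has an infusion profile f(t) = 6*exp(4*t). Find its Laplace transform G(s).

L{6} = 6/s.
By the first shifting theorem, multiplying by e^(4t) replaces s with s - 4.

G(s) = 6/(s - 4)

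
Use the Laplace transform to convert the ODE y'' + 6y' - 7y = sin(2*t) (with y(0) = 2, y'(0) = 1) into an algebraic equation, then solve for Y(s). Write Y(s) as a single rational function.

Y(s) = (2*s^3 + 13*s^2 + 8*s + 54)/(s^4 + 6*s^3 - 3*s^2 + 24*s - 28)

Transform both sides with L{·}.
The derivative rules (L{y''} = s^2 Y - s·y(0) - y'(0) and L{y'} = sY - y(0), with y(0) = 2, y'(0) = 1) turn the left side into (s^2 + 6*s - 7)Y - (2*s + 13).
The right side is L{sin(2*t)} = 2/(s^2 + 4).
So (s^2 + 6*s - 7)Y = 2/(s^2 + 4) + (2*s + 13).
Divide through and combine into a single rational function.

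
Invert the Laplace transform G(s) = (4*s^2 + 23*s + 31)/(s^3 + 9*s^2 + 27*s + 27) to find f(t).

f(t) = -t^2*exp(-3*t) - t*exp(-3*t) + 4*exp(-3*t)

Factor the denominator: s^3 + 9*s^2 + 27*s + 27 = (s + 3)^3.
Partial fraction decomposition gives [4/(s + 3)] + [-1/(s + 3)^2] + [-2/(s + 3)^3].
Invert each term: 4/(s + 3) ↔ 4e^(-3t); -1/(s + 3)^2 ↔ -t·e^(-3t); -2/(s + 3)^3 ↔ (-1)t^2·e^(-3t).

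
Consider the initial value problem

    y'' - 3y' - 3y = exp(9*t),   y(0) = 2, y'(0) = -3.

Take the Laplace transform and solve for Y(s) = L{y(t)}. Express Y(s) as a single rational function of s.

Laplace-transform each side.
Using L{y''} = s^2 Y - s·y(0) - y'(0) and L{y'} = sY - y(0), with y(0) = 2, y'(0) = -3, the left side becomes (s^2 - 3*s - 3)Y - (2*s - 9).
The right side is L{exp(9*t)} = 1/(s - 9).
So (s^2 - 3*s - 3)Y = 1/(s - 9) + (2*s - 9).
Solve for Y(s) and write it as one ratio of polynomials.

Y(s) = (2*s^2 - 27*s + 82)/(s^3 - 12*s^2 + 24*s + 27)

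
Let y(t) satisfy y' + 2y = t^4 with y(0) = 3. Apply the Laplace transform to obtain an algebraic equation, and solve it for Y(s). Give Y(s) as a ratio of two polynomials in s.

Take the Laplace transform of both sides.
With L{y'} = sY - y(0) = sY - 3: the LHS transforms to (s + 2)Y - (3).
The right side is L{t^4} = 24/s^5.
So (s + 2)Y = 24/s^5 + (3).
Isolate Y and clear denominators.

Y(s) = (3*s^5 + 24)/(s^6 + 2*s^5)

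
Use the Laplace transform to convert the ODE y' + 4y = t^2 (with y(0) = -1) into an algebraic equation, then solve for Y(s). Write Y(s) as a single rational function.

Transform both sides with L{·}.
The derivative rules (L{y'} = sY - y(0) = sY - (-1)) turn the left side into (s + 4)Y - (-1).
The right side is L{t^2} = 2/s^3.
So (s + 4)Y = 2/s^3 + (-1).
Solve for Y(s) and write it as one ratio of polynomials.

Y(s) = (-s^3 + 2)/(s^4 + 4*s^3)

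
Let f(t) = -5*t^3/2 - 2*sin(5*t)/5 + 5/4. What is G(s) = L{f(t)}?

By linearity of the Laplace transform, transform each term separately.
(-2/5)·[L{sin(5t)} = 5/(s^2 + 25)]; (-5/2)·[L{t^3} = 3!/s^4 = 6/s^4]; L{5/4} = (5/4)/s.

G(s) = -2/(s^2 + 25) + 5/(4*s) - 15/s^4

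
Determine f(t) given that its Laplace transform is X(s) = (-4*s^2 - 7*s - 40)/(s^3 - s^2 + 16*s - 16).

f(t) = -3*exp(t) - 2*sin(4*t) - cos(4*t)

Factor the denominator: s^3 - s^2 + 16*s - 16 = (s - 1)*(s^2 + 16).
Partial fraction decomposition gives [-3/(s - 1)] + [-s/(s^2 + 16)] + [-8/(s^2 + 16)].
Invert each term: -3/(s - 1) ↔ -3e^(t); -1·s/(s^2 + 16) ↔ -cos(4t); -2·4/(s^2 + 16) ↔ -2sin(4t).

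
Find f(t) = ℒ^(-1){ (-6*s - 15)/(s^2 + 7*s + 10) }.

Factor the denominator: s^2 + 7*s + 10 = (s + 2)*(s + 5).
Partial fraction decomposition gives [-1/(s + 2)] + [-5/(s + 5)].
Invert each term: -1/(s + 2) ↔ -e^(-2t); -5/(s + 5) ↔ -5e^(-5t).

f(t) = -exp(-2*t) - 5*exp(-5*t)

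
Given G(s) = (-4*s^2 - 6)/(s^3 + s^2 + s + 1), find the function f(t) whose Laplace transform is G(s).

Factor the denominator: s^3 + s^2 + s + 1 = (s + 1)*(s^2 + 1).
Partial fraction decomposition gives [-5/(s + 1)] + [s/(s^2 + 1)] + [-1/(s^2 + 1)].
Invert each term: -5/(s + 1) ↔ -5e^(-t); 1·s/(s^2 + 1) ↔ cos(t); -1·1/(s^2 + 1) ↔ -sin(t).

f(t) = -sin(t) + cos(t) - 5*exp(-t)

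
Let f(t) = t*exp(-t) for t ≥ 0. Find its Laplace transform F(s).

L{e^(-t)} = 1/(s + 1).
Then apply L{t·g(t)} = -d/ds[G(s)] with G(s) = 1/(s + 1):
differentiating 1 time and applying the sign gives (s + 1)^(-2).

F(s) = (s + 1)^(-2)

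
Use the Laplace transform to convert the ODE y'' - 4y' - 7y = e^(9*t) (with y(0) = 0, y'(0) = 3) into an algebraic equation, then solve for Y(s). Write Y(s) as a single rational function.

Y(s) = (3*s - 26)/(s^3 - 13*s^2 + 29*s + 63)

Laplace-transform each side.
Using L{y''} = s^2 Y - s·y(0) - y'(0) and L{y'} = sY - y(0), with y(0) = 0, y'(0) = 3, the left side becomes (s^2 - 4*s - 7)Y - (3).
The right side is L{e^(9*t)} = 1/(s - 9).
So (s^2 - 4*s - 7)Y = 1/(s - 9) + (3).
Solve for Y(s) and write it as one ratio of polynomials.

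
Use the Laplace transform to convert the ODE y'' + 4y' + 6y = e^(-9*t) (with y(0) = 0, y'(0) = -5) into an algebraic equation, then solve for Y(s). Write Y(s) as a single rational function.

Y(s) = (-5*s - 44)/(s^3 + 13*s^2 + 42*s + 54)

Apply the Laplace transform to the equation.
With L{y''} = s^2 Y - s·y(0) - y'(0) and L{y'} = sY - y(0), with y(0) = 0, y'(0) = -5: the LHS transforms to (s^2 + 4*s + 6)Y - (-5).
The right side is L{e^(-9*t)} = 1/(s + 9).
So (s^2 + 4*s + 6)Y = 1/(s + 9) + (-5).
Isolate Y and clear denominators.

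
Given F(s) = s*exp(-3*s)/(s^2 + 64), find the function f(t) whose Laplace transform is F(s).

f(t) = Heaviside(t - 3)*(cos(8*t - 24))

The factor e^(-3s) signals a time shift by c = 3 (second shifting theorem).
L{cos(8t)} = s/(s^2 + 64), so L^-1{s/(s^2 + 64)} = cos(8*t).
Hence the inverse is u(t - 3) times that function evaluated at t - 3.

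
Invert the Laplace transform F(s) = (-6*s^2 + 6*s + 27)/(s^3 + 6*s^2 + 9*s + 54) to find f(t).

Factor the denominator: s^3 + 6*s^2 + 9*s + 54 = (s + 6)*(s^2 + 9).
Partial fraction decomposition gives [-5/(s + 6)] + [-s/(s^2 + 9)] + [12/(s^2 + 9)].
Invert each term: -5/(s + 6) ↔ -5e^(-6t); -1·s/(s^2 + 9) ↔ -cos(3t); 4·3/(s^2 + 9) ↔ 4sin(3t).

f(t) = 4*sin(3*t) - cos(3*t) - 5*exp(-6*t)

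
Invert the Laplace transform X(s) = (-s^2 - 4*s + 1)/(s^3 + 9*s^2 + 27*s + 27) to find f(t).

f(t) = 2*t^2*exp(-3*t) + 2*t*exp(-3*t) - exp(-3*t)

Factor the denominator: s^3 + 9*s^2 + 27*s + 27 = (s + 3)^3.
Partial fraction decomposition gives [-1/(s + 3)] + [2/(s + 3)^2] + [4/(s + 3)^3].
Invert each term: -1/(s + 3) ↔ -e^(-3t); 2/(s + 3)^2 ↔ 2t·e^(-3t); 4/(s + 3)^3 ↔ (2)t^2·e^(-3t).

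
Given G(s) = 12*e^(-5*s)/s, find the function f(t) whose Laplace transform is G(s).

The factor e^(-5s) signals a time shift by c = 5 (second shifting theorem).
L{12} = 12/s, so L^-1{12/s} = 12.
Hence the inverse is u(t - 5) times that function evaluated at t - 5.

f(t) = Heaviside(t - 5)*(12)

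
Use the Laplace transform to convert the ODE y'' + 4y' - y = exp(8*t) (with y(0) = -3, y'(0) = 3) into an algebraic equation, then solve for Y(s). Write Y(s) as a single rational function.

Y(s) = (-3*s^2 + 15*s + 73)/(s^3 - 4*s^2 - 33*s + 8)

Apply the Laplace transform to the equation.
The derivative rules (L{y''} = s^2 Y - s·y(0) - y'(0) and L{y'} = sY - y(0), with y(0) = -3, y'(0) = 3) turn the left side into (s^2 + 4*s - 1)Y - (-3*s - 9).
The right side is L{exp(8*t)} = 1/(s - 8).
So (s^2 + 4*s - 1)Y = 1/(s - 8) + (-3*s - 9).
Divide through and combine into a single rational function.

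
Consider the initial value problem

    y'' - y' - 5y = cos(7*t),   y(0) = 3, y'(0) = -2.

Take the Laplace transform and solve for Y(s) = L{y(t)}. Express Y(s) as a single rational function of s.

Y(s) = (3*s^3 - 5*s^2 + 148*s - 245)/(s^4 - s^3 + 44*s^2 - 49*s - 245)

Transform both sides with L{·}.
With L{y''} = s^2 Y - s·y(0) - y'(0) and L{y'} = sY - y(0), with y(0) = 3, y'(0) = -2: the LHS transforms to (s^2 - s - 5)Y - (3*s - 5).
The right side is L{cos(7*t)} = s/(s^2 + 49).
So (s^2 - s - 5)Y = s/(s^2 + 49) + (3*s - 5).
Solve for Y(s) and write it as one ratio of polynomials.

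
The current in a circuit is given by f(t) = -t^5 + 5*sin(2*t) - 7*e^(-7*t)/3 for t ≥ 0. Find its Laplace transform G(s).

G(s) = 10/(s^2 + 4) - 7/(3*(s + 7)) - 120/s^6

Apply the Laplace transform termwise.
(-7/3)·[L{e^(-7t)} = 1/(s + 7)]; (5)·[L{sin(2t)} = 2/(s^2 + 4)]; (-1)·[L{t^5} = 5!/s^6 = 120/s^6].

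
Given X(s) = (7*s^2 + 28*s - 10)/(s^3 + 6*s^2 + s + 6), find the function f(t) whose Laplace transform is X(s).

Factor the denominator: s^3 + 6*s^2 + s + 6 = (s + 6)*(s^2 + 1).
Partial fraction decomposition gives [2/(s + 6)] + [5*s/(s^2 + 1)] + [-2/(s^2 + 1)].
Invert each term: 2/(s + 6) ↔ 2e^(-6t); 5·s/(s^2 + 1) ↔ 5cos(t); -2·1/(s^2 + 1) ↔ -2sin(t).

f(t) = -2*sin(t) + 5*cos(t) + 2*exp(-6*t)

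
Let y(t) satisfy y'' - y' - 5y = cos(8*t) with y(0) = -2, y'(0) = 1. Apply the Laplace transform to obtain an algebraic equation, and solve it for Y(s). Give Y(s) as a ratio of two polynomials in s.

Apply the Laplace transform to the equation.
The derivative rules (L{y''} = s^2 Y - s·y(0) - y'(0) and L{y'} = sY - y(0), with y(0) = -2, y'(0) = 1) turn the left side into (s^2 - s - 5)Y - (-2*s + 3).
The right side is L{cos(8*t)} = s/(s^2 + 64).
So (s^2 - s - 5)Y = s/(s^2 + 64) + (-2*s + 3).
Solve for Y(s) and write it as one ratio of polynomials.

Y(s) = (-2*s^3 + 3*s^2 - 127*s + 192)/(s^4 - s^3 + 59*s^2 - 64*s - 320)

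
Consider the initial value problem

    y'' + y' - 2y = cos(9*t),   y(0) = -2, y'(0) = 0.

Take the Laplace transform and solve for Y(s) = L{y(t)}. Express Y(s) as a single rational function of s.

Take the Laplace transform of both sides.
With L{y''} = s^2 Y - s·y(0) - y'(0) and L{y'} = sY - y(0), with y(0) = -2, y'(0) = 0: the LHS transforms to (s^2 + s - 2)Y - (-2*s - 2).
The right side is L{cos(9*t)} = s/(s^2 + 81).
So (s^2 + s - 2)Y = s/(s^2 + 81) + (-2*s - 2).
Solve for Y(s) and write it as one ratio of polynomials.

Y(s) = (-2*s^3 - 2*s^2 - 161*s - 162)/(s^4 + s^3 + 79*s^2 + 81*s - 162)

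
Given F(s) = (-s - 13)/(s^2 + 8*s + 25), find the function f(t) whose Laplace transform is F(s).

Complete the square in the denominator: s^2 + 8*s + 25 = (s + 4)^2 + 3^2.
Split the numerator to match: -s - 13 = -1·(s + 4) - 3·3.
Invert each term: -1·(s + 4)/((s + 4)^2 + 9) ↔ -e^(-4t)cos(3t); -3·3/((s + 4)^2 + 9) ↔ -3e^(-4t)sin(3t).

f(t) = -3*exp(-4*t)*sin(3*t) - exp(-4*t)*cos(3*t)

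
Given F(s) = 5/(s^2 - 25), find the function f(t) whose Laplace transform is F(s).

Since L{sinh(5t)} = 5/(s^2 - 25), the inverse is sinh(5*t).

f(t) = sinh(5*t)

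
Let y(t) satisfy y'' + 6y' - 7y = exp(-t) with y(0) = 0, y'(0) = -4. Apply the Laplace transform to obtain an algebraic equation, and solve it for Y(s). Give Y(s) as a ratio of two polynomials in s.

Y(s) = (-4*s - 3)/(s^3 + 7*s^2 - s - 7)

Transform both sides with L{·}.
With L{y''} = s^2 Y - s·y(0) - y'(0) and L{y'} = sY - y(0), with y(0) = 0, y'(0) = -4: the LHS transforms to (s^2 + 6*s - 7)Y - (-4).
The right side is L{exp(-t)} = 1/(s + 1).
So (s^2 + 6*s - 7)Y = 1/(s + 1) + (-4).
Divide through and combine into a single rational function.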